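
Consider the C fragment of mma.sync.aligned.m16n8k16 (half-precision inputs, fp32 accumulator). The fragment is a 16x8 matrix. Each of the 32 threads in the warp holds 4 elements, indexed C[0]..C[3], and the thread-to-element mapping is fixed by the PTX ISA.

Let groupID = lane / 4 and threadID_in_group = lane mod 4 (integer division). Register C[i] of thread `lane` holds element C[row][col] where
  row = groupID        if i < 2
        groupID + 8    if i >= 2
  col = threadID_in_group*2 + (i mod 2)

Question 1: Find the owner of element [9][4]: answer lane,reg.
r=9⇒gr=1,Rb=1  c=4⇒th=2,odd=0
L=1*4+2=6  i=1*2+0=2

6,2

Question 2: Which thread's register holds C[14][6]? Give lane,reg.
r: 14->gid=6,r8=1  c: 6->tid=3,i&1=0
L=6*4+3=27  i=1*2+0=2

27,2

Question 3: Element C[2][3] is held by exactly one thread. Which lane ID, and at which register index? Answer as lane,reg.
9,1

r=2⇒gr=2,Rb=0  c=3⇒th=1,odd=1
L=2*4+1=9  i=0*2+1=1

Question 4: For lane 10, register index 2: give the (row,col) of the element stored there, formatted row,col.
10,4

L=10=>grp=10>>2=2, tig=10&3=2
[2]=>row 2+8=10  col 2·2+0=4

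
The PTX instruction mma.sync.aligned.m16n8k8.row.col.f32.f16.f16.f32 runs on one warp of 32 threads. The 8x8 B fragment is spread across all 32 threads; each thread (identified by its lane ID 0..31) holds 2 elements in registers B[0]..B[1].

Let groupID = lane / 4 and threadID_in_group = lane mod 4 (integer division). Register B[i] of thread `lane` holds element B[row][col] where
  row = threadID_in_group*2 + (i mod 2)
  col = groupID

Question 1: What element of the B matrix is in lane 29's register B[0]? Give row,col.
L=29→G=29>>2=7, T=29&3=1
[0]→row 1·2+0=2  col G=7

2,7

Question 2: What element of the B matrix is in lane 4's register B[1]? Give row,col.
1,1

L=4→G=4>>2=1, T=4&3=0
[1]→row 0·2+1=1  col G=1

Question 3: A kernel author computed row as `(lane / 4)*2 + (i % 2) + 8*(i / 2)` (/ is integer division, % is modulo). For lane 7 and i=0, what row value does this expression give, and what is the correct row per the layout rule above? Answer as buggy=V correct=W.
buggy=2 correct=6

`(lane / 4)*2 + (i % 2) + 8*(i / 2)`[7,0]->2
L=7->gid=7>>2=1, tid=7&3=3
[0]->row 3·2+0=6  col gid=1
row: 2 vs 6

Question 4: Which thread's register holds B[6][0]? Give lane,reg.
c: 0->gid=0  r: 6->tid=3,i&1=0
L=0*4+3=3  i=0=0

3,0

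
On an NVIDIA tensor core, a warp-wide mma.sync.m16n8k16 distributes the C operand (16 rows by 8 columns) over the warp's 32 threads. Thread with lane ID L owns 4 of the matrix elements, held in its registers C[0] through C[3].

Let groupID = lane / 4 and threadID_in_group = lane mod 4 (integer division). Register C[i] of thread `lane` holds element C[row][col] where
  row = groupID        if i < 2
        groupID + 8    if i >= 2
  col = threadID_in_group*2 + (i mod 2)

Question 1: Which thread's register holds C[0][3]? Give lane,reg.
1,1

r=0→G=0,rhi=0  c=3→T=1,p=1
L=0*4+1=1  i=0*2+1=1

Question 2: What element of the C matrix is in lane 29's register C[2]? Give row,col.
29: grp=7,tig=1
[2] (7+8,1*2+0) = (15,2)

15,2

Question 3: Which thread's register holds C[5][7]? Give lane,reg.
r=5→G=5,rhi=0  c=7→T=3,p=1
L=5*4+3=23  i=0*2+1=1

23,1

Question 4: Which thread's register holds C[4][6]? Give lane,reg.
r:4=>grp=4,rB=0  c:6=>tig=3,lo=0
L=4*4+3=19  i=0*2+0=0

19,0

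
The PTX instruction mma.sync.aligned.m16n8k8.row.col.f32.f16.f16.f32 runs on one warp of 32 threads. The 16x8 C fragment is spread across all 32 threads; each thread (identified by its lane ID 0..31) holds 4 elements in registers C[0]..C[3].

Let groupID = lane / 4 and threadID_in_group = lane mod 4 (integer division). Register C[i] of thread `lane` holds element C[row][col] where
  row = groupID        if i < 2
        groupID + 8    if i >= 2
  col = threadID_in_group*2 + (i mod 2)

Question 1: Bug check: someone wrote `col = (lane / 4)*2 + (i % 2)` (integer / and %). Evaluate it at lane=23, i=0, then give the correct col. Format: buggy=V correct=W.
`(lane / 4)*2 + (i % 2)`[23,0]->10
lane 23->23/4=5, 23 mod 4=3
i=0  r:5+0->5  c:2·3+0->6
col: 10 vs 6

buggy=10 correct=6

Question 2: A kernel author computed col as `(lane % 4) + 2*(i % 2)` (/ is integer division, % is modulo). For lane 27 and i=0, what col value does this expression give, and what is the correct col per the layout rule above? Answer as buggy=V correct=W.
`(lane % 4) + 2*(i % 2)`[27,0]->3
lane 27->27/4=6, 27 mod 4=3
i=0  r:6+0->6  c:2·3+0->6
col: 3 vs 6

buggy=3 correct=6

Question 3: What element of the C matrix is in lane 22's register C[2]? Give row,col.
13,4

L=22->g=22>>2=5, t=22&3=2
[2]->row 5+8=13  col 2·2+0=4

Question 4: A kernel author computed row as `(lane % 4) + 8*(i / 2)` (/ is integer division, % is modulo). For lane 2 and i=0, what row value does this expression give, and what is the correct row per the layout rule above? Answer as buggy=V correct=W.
buggy=2 correct=0

`(lane % 4) + 8*(i / 2)`[2,0]→2
lane 2: G=0 (2/4), T=2 (2%4)
i=0: r=0+0=0, c=2*2+0=4
row: 2 vs 0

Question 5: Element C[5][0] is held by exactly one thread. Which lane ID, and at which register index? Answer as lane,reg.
20,0

r: 5->gid=5,r8=0  c: 0->tid=0,i&1=0
L=5*4+0=20  i=0*2+0=0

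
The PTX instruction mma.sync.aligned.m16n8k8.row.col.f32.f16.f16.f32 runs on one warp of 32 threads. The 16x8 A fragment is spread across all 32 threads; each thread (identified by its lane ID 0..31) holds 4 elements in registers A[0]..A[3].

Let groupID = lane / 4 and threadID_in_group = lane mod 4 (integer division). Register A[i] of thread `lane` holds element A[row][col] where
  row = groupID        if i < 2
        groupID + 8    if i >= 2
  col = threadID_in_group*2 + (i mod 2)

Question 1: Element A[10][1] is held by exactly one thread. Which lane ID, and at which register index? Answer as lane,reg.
8,3

r=10→G=2,rhi=1  c=1→T=0,p=1
L=2*4+0=8  i=1*2+1=3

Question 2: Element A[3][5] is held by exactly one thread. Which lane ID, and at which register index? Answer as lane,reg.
14,1

r=3→G=3,rhi=0  c=5→T=2,p=1
L=3*4+2=14  i=0*2+1=1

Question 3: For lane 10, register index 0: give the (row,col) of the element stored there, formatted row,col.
lane 10: gr=2 (10/4), th=2 (10%4)
i=0: r=2+0=2, c=2*2+0=4

2,4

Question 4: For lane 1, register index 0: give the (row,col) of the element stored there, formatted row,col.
0,2

1: gid=0,tid=1
[0] (0+0,1*2+0) = (0,2)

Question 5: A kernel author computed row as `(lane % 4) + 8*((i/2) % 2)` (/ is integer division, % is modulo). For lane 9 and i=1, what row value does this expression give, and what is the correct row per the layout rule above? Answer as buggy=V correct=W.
`(lane % 4) + 8*((i/2) % 2)`[9,1]→1
9: G=2,T=1
[1] (2+0,1*2+1) = (2,3)
row: 1 vs 2

buggy=1 correct=2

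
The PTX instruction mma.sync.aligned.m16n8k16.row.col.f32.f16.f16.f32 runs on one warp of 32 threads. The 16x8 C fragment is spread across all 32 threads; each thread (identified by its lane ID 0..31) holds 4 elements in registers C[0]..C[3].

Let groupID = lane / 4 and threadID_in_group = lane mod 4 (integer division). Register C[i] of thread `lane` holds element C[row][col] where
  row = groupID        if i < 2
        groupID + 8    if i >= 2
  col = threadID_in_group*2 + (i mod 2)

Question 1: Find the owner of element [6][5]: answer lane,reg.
r: 6->gid=6,r8=0  c: 5->tid=2,i&1=1
L=6*4+2=26  i=0*2+1=1

26,1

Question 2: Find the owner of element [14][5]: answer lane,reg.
r=14⇒gr=6,Rb=1  c=5⇒th=2,odd=1
L=6*4+2=26  i=1*2+1=3

26,3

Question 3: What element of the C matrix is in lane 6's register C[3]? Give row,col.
lane 6=>6/4=1, 6 mod 4=2
i=3  r:1+8=>9  c:2·2+1=>5

9,5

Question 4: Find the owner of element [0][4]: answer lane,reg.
2,0

r: 0->gid=0,r8=0  c: 4->tid=2,i&1=0
L=0*4+2=2  i=0*2+0=0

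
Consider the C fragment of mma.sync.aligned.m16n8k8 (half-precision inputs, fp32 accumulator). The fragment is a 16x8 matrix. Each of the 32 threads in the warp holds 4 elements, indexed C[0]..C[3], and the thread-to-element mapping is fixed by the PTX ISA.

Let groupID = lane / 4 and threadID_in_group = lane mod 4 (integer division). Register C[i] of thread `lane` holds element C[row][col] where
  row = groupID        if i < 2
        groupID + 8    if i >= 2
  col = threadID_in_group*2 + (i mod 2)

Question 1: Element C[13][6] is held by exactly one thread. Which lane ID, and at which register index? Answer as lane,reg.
r=13⇒gr=5,Rb=1  c=6⇒th=3,odd=0
L=5*4+3=23  i=1*2+0=2

23,2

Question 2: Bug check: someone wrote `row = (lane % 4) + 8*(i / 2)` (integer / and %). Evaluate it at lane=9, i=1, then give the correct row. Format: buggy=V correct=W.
`(lane % 4) + 8*(i / 2)`[9,1]=>1
L=9=>grp=9>>2=2, tig=9&3=1
[1]=>row 2+0=2  col 1·2+1=3
row: 1 vs 2

buggy=1 correct=2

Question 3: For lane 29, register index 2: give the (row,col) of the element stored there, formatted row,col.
15,2

lane 29: grp=7 (29/4), tig=1 (29%4)
i=2: r=7+8=15, c=1*2+0=2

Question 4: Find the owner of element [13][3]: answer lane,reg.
r=13→G=5,rhi=1  c=3→T=1,p=1
L=5*4+1=21  i=1*2+1=3

21,3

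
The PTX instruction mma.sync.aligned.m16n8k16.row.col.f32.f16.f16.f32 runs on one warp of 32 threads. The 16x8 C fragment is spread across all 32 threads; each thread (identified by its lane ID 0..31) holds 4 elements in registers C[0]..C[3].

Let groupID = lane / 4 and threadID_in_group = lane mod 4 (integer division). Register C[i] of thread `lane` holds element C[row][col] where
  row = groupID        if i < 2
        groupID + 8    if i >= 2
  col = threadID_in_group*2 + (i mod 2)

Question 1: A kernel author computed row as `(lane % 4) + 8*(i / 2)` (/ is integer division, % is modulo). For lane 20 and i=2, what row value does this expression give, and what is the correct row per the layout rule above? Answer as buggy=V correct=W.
buggy=8 correct=13

`(lane % 4) + 8*(i / 2)`[20,2]→8
lane 20: G=5 (20/4), T=0 (20%4)
i=2: r=5+8=13, c=0*2+0=0
row: 8 vs 13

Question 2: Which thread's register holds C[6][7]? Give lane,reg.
27,1

r: 6->gid=6,r8=0  c: 7->tid=3,i&1=1
L=6*4+3=27  i=0*2+1=1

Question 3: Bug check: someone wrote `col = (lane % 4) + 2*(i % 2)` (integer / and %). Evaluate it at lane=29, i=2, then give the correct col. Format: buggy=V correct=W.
buggy=1 correct=2

`(lane % 4) + 2*(i % 2)`[29,2]->1
lane 29: g=7 (29/4), t=1 (29%4)
i=2: r=7+8=15, c=1*2+0=2
col: 1 vs 2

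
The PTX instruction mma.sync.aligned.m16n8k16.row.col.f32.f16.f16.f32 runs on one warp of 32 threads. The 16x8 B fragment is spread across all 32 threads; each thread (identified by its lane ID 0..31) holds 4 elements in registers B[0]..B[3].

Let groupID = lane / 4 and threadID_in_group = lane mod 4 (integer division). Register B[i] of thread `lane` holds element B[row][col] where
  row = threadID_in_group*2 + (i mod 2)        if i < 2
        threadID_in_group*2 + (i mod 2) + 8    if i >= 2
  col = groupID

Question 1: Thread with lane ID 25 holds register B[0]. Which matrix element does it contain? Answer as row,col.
2,6

L=25=>grp=25>>2=6, tig=25&3=1
[0]=>row 1·2+0+0=2  col grp=6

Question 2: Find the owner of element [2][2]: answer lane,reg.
c=2→G=2  r=2→rhi=0,T=1,p=0
L=2*4+1=9  i=0*2+0=0

9,0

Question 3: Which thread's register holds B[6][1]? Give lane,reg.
7,0

c=1->g=1  r=6->rb=0,t=3,b0=0
L=1*4+3=7  i=0*2+0=0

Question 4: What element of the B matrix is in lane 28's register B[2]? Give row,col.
8,7

28: gr=7,th=0
[2] (0*2+0+8,7) = (8,7)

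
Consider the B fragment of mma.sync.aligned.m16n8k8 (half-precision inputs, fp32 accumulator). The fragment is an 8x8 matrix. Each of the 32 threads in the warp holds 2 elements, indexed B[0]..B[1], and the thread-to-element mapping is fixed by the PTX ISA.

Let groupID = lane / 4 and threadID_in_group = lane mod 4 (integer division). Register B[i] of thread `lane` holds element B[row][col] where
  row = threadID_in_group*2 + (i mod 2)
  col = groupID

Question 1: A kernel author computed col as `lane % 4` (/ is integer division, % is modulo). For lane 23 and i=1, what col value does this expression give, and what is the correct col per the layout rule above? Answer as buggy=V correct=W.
buggy=3 correct=5

`lane % 4`[23,1]⇒3
lane 23⇒23/4=5, 23 mod 4=3
i=1  r:2·3+1⇒7  c:5
col: 3 vs 5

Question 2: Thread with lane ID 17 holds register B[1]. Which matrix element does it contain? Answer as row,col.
L=17⇒gr=17>>2=4, th=17&3=1
[1]⇒row 1·2+1=3  col gr=4

3,4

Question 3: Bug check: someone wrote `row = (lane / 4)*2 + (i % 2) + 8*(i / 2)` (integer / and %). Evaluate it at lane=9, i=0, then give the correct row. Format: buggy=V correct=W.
buggy=4 correct=2

`(lane / 4)*2 + (i % 2) + 8*(i / 2)`[9,0]→4
lane 9: G=2 (9/4), T=1 (9%4)
i=0: r=1*2+0=2, c=G=2
row: 4 vs 2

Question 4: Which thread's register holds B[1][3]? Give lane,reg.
c=3⇒gr=3  r=1⇒th=0,odd=1
L=3*4+0=12  i=1=1

12,1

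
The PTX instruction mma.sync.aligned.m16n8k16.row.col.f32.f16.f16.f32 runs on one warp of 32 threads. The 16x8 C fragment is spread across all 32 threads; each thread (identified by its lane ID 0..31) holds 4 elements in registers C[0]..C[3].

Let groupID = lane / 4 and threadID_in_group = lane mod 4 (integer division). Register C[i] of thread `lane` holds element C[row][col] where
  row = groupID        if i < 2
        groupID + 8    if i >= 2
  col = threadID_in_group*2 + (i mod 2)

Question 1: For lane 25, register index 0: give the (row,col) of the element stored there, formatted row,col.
6,2

lane 25=>25/4=6, 25 mod 4=1
i=0  r:6+0=>6  c:2·1+0=>2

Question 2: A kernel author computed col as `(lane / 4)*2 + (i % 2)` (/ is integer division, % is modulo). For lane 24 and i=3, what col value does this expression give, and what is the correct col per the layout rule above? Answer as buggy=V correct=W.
`(lane / 4)*2 + (i % 2)`[24,3]->13
lane 24: gid=6 (24/4), tid=0 (24%4)
i=3: r=6+8=14, c=0*2+1=1
col: 13 vs 1

buggy=13 correct=1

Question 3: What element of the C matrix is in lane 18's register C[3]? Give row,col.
12,5

18: G=4,T=2
[3] (4+8,2*2+1) = (12,5)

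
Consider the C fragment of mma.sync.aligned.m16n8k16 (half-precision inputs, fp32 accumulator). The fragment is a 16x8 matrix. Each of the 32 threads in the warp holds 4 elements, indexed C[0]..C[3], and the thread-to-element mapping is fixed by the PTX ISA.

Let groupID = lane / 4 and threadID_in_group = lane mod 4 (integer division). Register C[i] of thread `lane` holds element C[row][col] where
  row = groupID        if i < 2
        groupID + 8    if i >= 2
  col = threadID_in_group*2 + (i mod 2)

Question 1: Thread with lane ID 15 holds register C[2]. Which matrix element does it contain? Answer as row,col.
15: grp=3,tig=3
[2] (3+8,3*2+0) = (11,6)

11,6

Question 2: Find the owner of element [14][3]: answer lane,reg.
25,3

r=14⇒gr=6,Rb=1  c=3⇒th=1,odd=1
L=6*4+1=25  i=1*2+1=3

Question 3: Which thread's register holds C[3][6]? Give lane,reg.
15,0

r=3⇒gr=3,Rb=0  c=6⇒th=3,odd=0
L=3*4+3=15  i=0*2+0=0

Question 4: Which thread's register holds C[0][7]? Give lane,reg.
r=0→G=0,rhi=0  c=7→T=3,p=1
L=0*4+3=3  i=0*2+1=1

3,1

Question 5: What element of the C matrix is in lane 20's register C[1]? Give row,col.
lane 20=>20/4=5, 20 mod 4=0
i=1  r:5+0=>5  c:2·0+1=>1

5,1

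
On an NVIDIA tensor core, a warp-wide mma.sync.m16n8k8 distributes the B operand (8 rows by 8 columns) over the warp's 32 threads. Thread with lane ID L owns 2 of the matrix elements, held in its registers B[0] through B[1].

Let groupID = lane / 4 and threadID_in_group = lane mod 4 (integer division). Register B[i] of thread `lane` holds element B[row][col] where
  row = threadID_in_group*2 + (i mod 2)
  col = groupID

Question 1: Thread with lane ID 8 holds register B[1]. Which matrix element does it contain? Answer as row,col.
lane 8: grp=2 (8/4), tig=0 (8%4)
i=1: r=0*2+1=1, c=grp=2

1,2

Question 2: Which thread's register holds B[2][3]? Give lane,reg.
13,0

c=3->g=3  r=2->t=1,b0=0
L=3*4+1=13  i=0=0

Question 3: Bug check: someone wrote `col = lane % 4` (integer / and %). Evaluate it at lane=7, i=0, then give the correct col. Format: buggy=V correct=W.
`lane % 4`[7,0]=>3
lane 7: grp=1 (7/4), tig=3 (7%4)
i=0: r=3*2+0=6, c=grp=1
col: 3 vs 1

buggy=3 correct=1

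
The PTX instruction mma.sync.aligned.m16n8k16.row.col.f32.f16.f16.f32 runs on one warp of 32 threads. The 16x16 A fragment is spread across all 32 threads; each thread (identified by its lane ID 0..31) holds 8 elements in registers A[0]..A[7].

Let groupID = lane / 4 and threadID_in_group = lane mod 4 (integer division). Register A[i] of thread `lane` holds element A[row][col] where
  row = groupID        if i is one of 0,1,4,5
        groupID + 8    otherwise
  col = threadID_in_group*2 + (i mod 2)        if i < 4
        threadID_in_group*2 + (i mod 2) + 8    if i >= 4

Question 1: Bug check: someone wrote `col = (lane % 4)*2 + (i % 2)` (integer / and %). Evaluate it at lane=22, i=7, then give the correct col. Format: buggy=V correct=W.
`(lane % 4)*2 + (i % 2)`[22,7]=>5
lane 22: grp=5 (22/4), tig=2 (22%4)
i=7: r=5+8=13, c=2*2+1+8=13
col: 5 vs 13

buggy=5 correct=13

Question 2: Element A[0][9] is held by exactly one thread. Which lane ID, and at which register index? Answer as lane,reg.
r=0→G=0,rhi=0  c=9→chi=1,T=0,p=1
L=0*4+0=0  i=1*4+0*2+1=5

0,5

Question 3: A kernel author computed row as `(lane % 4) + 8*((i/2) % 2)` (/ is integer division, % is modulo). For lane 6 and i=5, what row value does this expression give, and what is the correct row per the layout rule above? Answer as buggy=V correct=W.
`(lane % 4) + 8*((i/2) % 2)`[6,5]=>2
lane 6: grp=1 (6/4), tig=2 (6%4)
i=5: r=1+0=1, c=2*2+1+8=13
row: 2 vs 1

buggy=2 correct=1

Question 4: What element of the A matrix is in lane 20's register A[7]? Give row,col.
13,9

lane 20: g=5 (20/4), t=0 (20%4)
i=7: r=5+8=13, c=0*2+1+8=9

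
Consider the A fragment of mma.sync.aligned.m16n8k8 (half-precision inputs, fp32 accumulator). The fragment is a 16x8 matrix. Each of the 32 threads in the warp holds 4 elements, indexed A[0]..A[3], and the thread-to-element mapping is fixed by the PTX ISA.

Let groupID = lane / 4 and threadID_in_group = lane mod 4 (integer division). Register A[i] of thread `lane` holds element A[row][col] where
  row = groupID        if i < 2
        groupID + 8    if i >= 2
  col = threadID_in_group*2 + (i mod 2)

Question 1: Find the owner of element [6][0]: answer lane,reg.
24,0

r=6->g=6,rb=0  c=0->t=0,b0=0
L=6*4+0=24  i=0*2+0=0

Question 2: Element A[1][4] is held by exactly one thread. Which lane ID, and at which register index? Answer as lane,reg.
6,0

r=1⇒gr=1,Rb=0  c=4⇒th=2,odd=0
L=1*4+2=6  i=0*2+0=0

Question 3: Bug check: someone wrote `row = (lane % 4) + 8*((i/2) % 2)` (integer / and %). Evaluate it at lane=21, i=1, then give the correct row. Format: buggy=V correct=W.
`(lane % 4) + 8*((i/2) % 2)`[21,1]→1
lane 21→21/4=5, 21 mod 4=1
i=1  r:5+0→5  c:2·1+1→3
row: 1 vs 5

buggy=1 correct=5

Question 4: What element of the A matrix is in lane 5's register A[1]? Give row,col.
1,3

lane 5=>5/4=1, 5 mod 4=1
i=1  r:1+0=>1  c:2·1+1=>3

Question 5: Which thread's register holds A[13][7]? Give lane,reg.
r=13→G=5,rhi=1  c=7→T=3,p=1
L=5*4+3=23  i=1*2+1=3

23,3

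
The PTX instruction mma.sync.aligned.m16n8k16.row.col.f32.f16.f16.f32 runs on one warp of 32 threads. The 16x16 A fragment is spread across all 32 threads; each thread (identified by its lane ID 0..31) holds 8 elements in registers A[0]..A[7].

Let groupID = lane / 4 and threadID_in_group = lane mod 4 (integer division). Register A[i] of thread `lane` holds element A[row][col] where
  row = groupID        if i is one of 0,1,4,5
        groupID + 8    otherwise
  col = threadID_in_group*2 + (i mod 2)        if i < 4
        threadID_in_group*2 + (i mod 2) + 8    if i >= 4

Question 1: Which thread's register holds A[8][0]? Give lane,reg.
0,2

r: 8->gid=0,r8=1  c: 0->c8=0,tid=0,i&1=0
L=0*4+0=0  i=0*4+1*2+0=2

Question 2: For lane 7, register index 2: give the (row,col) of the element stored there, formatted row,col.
9,6

L=7=>grp=7>>2=1, tig=7&3=3
[2]=>row 1+8=9  col 3·2+0+0=6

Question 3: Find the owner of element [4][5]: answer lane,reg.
r: 4->gid=4,r8=0  c: 5->c8=0,tid=2,i&1=1
L=4*4+2=18  i=0*4+0*2+1=1

18,1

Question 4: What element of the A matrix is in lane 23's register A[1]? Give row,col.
5,7

L=23⇒gr=23>>2=5, th=23&3=3
[1]⇒row 5+0=5  col 3·2+1+0=7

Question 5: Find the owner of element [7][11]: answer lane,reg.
r=7→G=7,rhi=0  c=11→chi=1,T=1,p=1
L=7*4+1=29  i=1*4+0*2+1=5

29,5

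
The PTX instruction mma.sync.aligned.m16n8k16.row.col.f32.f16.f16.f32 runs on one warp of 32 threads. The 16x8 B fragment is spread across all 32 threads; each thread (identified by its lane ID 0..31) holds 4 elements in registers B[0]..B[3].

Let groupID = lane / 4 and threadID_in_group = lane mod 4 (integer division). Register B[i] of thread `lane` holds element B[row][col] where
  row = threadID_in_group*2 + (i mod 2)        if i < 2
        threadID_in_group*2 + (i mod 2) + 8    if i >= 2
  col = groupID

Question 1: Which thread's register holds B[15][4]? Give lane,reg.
c: 4->gid=4  r: 15->r8=1,tid=3,i&1=1
L=4*4+3=19  i=1*2+1=3

19,3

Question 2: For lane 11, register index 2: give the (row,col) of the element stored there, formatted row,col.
14,2

lane 11->11/4=2, 11 mod 4=3
i=2  r:2·3+0+8->14  c:2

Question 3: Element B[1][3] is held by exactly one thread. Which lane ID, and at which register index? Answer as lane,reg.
12,1

c:3=>grp=3  r:1=>rB=0,tig=0,lo=1
L=3*4+0=12  i=0*2+1=1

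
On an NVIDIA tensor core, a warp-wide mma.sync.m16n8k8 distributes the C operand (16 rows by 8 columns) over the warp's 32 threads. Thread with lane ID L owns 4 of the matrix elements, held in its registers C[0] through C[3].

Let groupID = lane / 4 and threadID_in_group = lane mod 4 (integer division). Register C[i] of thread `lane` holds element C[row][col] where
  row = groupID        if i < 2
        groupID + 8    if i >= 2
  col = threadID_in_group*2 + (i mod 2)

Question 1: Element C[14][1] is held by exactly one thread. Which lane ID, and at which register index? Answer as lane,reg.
24,3

r=14→G=6,rhi=1  c=1→T=0,p=1
L=6*4+0=24  i=1*2+1=3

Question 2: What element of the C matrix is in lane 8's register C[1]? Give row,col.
L=8->gid=8>>2=2, tid=8&3=0
[1]->row 2+0=2  col 0·2+1=1

2,1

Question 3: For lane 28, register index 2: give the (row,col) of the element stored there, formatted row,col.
lane 28: gid=7 (28/4), tid=0 (28%4)
i=2: r=7+8=15, c=0*2+0=0

15,0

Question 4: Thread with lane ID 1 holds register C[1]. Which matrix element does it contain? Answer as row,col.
1: g=0,t=1
[1] (0+0,1*2+1) = (0,3)

0,3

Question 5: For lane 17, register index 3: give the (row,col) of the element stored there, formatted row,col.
lane 17⇒17/4=4, 17 mod 4=1
i=3  r:4+8⇒12  c:2·1+1⇒3

12,3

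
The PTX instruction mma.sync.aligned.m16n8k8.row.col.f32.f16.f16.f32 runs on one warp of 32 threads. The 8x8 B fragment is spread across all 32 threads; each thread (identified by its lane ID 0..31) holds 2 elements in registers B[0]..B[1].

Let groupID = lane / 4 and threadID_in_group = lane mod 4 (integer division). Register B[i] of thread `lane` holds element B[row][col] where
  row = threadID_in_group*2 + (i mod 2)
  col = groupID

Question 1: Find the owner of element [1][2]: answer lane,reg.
8,1

c:2=>grp=2  r:1=>tig=0,lo=1
L=2*4+0=8  i=1=1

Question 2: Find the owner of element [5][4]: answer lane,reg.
18,1

c=4→G=4  r=5→T=2,p=1
L=4*4+2=18  i=1=1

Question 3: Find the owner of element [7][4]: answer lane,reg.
19,1

c: 4->gid=4  r: 7->tid=3,i&1=1
L=4*4+3=19  i=1=1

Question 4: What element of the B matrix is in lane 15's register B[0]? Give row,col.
6,3

L=15->g=15>>2=3, t=15&3=3
[0]->row 3·2+0=6  col g=3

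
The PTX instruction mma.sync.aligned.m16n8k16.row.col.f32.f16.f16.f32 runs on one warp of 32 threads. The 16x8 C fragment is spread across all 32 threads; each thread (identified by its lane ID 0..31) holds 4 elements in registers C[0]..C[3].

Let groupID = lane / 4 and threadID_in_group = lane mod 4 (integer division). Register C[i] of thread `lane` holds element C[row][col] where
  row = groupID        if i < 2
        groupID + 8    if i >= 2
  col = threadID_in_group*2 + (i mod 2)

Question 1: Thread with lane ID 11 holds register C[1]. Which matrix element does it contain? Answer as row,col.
2,7

lane 11: gr=2 (11/4), th=3 (11%4)
i=1: r=2+0=2, c=3*2+1=7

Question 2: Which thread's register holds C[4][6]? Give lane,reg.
r=4⇒gr=4,Rb=0  c=6⇒th=3,odd=0
L=4*4+3=19  i=0*2+0=0

19,0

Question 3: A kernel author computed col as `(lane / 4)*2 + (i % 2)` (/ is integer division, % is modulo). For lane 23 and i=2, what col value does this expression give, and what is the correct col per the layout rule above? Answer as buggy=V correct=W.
`(lane / 4)*2 + (i % 2)`[23,2]⇒10
lane 23: gr=5 (23/4), th=3 (23%4)
i=2: r=5+8=13, c=3*2+0=6
col: 10 vs 6

buggy=10 correct=6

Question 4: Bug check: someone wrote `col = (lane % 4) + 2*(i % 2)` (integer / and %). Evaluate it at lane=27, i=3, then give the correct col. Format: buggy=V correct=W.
`(lane % 4) + 2*(i % 2)`[27,3]->5
lane 27->27/4=6, 27 mod 4=3
i=3  r:6+8->14  c:2·3+1->7
col: 5 vs 7

buggy=5 correct=7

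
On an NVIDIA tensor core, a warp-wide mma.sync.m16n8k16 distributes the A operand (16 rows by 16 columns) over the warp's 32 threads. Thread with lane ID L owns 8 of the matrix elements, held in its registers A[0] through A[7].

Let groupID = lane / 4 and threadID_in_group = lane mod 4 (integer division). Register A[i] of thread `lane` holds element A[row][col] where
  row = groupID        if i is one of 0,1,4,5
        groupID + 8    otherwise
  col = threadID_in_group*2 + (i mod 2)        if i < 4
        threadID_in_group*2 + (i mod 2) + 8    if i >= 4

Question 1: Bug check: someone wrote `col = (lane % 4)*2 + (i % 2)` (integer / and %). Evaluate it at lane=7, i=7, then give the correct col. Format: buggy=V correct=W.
`(lane % 4)*2 + (i % 2)`[7,7]⇒7
7: gr=1,th=3
[7] (1+8,3*2+1+8) = (9,15)
col: 7 vs 15

buggy=7 correct=15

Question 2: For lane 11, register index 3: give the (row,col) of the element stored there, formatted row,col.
10,7

lane 11->11/4=2, 11 mod 4=3
i=3  r:2+8->10  c:2·3+1+0->7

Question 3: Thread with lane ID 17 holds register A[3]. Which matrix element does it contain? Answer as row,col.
17: grp=4,tig=1
[3] (4+8,1*2+1+0) = (12,3)

12,3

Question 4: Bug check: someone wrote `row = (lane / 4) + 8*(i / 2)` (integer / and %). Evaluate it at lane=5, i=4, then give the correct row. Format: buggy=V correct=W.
buggy=17 correct=1

`(lane / 4) + 8*(i / 2)`[5,4]→17
lane 5: G=1 (5/4), T=1 (5%4)
i=4: r=1+0=1, c=1*2+0+8=10
row: 17 vs 1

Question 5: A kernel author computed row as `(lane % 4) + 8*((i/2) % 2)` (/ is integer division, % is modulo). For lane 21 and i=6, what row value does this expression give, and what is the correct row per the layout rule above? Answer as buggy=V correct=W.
`(lane % 4) + 8*((i/2) % 2)`[21,6]->9
21: g=5,t=1
[6] (5+8,1*2+0+8) = (13,10)
row: 9 vs 13

buggy=9 correct=13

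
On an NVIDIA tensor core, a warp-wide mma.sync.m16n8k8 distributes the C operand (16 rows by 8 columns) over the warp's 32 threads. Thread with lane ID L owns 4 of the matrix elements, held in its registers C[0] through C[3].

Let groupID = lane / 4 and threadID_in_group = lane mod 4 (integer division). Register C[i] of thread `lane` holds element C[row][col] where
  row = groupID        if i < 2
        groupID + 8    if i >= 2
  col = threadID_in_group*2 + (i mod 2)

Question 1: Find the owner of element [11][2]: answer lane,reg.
r: 11->gid=3,r8=1  c: 2->tid=1,i&1=0
L=3*4+1=13  i=1*2+0=2

13,2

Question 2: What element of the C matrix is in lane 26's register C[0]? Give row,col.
6,4

lane 26->26/4=6, 26 mod 4=2
i=0  r:6+0->6  c:2·2+0->4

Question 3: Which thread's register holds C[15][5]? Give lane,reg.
30,3

r=15->g=7,rb=1  c=5->t=2,b0=1
L=7*4+2=30  i=1*2+1=3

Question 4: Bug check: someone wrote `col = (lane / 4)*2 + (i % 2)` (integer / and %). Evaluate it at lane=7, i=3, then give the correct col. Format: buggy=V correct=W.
`(lane / 4)*2 + (i % 2)`[7,3]->3
lane 7: g=1 (7/4), t=3 (7%4)
i=3: r=1+8=9, c=3*2+1=7
col: 3 vs 7

buggy=3 correct=7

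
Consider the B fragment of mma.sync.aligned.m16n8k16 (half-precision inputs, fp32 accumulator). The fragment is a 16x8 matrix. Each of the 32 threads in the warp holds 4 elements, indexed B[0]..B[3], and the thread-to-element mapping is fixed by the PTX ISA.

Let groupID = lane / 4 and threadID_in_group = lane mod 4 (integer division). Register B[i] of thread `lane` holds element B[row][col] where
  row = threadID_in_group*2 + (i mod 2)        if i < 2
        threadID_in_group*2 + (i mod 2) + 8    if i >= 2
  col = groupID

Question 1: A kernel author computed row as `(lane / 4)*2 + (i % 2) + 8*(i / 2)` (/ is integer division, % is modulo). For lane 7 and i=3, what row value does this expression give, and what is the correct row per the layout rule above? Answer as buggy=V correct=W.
`(lane / 4)*2 + (i % 2) + 8*(i / 2)`[7,3]=>11
7: grp=1,tig=3
[3] (3*2+1+8,1) = (15,1)
row: 11 vs 15

buggy=11 correct=15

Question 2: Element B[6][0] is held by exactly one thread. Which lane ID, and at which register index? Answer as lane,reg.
3,0

c:0=>grp=0  r:6=>rB=0,tig=3,lo=0
L=0*4+3=3  i=0*2+0=0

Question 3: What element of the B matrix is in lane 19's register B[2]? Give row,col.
14,4

19: gr=4,th=3
[2] (3*2+0+8,4) = (14,4)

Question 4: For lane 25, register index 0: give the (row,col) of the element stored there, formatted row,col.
25: grp=6,tig=1
[0] (1*2+0+0,6) = (2,6)

2,6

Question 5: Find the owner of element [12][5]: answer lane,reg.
22,2

c:5=>grp=5  r:12=>rB=1,tig=2,lo=0
L=5*4+2=22  i=1*2+0=2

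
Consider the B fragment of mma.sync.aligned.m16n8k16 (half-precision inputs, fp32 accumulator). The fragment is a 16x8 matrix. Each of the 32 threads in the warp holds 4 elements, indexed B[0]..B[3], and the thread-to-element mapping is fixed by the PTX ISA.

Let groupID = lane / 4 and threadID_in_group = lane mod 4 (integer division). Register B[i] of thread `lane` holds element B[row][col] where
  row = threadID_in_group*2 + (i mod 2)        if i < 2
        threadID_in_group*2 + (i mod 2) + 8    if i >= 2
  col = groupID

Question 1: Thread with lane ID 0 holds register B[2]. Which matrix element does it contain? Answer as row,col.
8,0

0: G=0,T=0
[2] (0*2+0+8,0) = (8,0)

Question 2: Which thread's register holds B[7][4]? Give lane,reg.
c=4→G=4  r=7→rhi=0,T=3,p=1
L=4*4+3=19  i=0*2+1=1

19,1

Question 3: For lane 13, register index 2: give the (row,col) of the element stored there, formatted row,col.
lane 13: grp=3 (13/4), tig=1 (13%4)
i=2: r=1*2+0+8=10, c=grp=3

10,3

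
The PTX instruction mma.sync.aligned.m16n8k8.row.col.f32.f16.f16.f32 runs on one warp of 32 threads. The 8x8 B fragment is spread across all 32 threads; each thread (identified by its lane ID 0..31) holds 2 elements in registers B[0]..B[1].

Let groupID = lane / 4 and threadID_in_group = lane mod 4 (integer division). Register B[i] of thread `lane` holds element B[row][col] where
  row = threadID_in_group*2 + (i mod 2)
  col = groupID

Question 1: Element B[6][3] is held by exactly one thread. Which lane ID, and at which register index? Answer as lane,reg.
15,0

c=3⇒gr=3  r=6⇒th=3,odd=0
L=3*4+3=15  i=0=0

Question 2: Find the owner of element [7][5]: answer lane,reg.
23,1

c=5->g=5  r=7->t=3,b0=1
L=5*4+3=23  i=1=1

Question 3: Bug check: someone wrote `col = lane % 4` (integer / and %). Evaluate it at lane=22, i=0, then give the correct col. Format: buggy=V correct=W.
buggy=2 correct=5

`lane % 4`[22,0]->2
L=22->gid=22>>2=5, tid=22&3=2
[0]->row 2·2+0=4  col gid=5
col: 2 vs 5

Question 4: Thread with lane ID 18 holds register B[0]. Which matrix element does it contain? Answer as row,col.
4,4

lane 18⇒18/4=4, 18 mod 4=2
i=0  r:2·2+0⇒4  c:4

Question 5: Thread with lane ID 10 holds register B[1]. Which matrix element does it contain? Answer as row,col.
lane 10->10/4=2, 10 mod 4=2
i=1  r:2·2+1->5  c:2

5,2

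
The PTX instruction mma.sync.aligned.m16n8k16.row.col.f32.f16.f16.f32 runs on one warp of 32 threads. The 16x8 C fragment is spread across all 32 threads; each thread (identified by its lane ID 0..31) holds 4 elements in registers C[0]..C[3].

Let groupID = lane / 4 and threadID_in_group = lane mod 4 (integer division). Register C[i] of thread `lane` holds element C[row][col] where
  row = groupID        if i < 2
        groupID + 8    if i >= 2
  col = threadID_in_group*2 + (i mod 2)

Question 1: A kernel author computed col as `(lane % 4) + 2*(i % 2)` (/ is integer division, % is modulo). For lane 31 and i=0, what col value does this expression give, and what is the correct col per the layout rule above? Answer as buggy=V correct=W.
`(lane % 4) + 2*(i % 2)`[31,0]⇒3
L=31⇒gr=31>>2=7, th=31&3=3
[0]⇒row 7+0=7  col 3·2+0=6
col: 3 vs 6

buggy=3 correct=6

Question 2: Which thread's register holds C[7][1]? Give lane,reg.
r=7⇒gr=7,Rb=0  c=1⇒th=0,odd=1
L=7*4+0=28  i=0*2+1=1

28,1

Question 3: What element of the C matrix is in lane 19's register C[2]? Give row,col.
12,6

lane 19: gr=4 (19/4), th=3 (19%4)
i=2: r=4+8=12, c=3*2+0=6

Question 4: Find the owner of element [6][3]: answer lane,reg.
25,1

r=6→G=6,rhi=0  c=3→T=1,p=1
L=6*4+1=25  i=0*2+1=1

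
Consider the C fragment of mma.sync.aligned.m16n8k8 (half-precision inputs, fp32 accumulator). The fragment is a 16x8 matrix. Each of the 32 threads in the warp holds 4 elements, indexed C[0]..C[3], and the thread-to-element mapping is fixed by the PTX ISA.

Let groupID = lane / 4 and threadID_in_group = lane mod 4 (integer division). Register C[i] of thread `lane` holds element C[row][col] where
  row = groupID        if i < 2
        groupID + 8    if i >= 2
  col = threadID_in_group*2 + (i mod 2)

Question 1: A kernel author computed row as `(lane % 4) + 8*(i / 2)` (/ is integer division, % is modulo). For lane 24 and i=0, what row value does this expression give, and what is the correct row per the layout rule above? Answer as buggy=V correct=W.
buggy=0 correct=6

`(lane % 4) + 8*(i / 2)`[24,0]->0
lane 24->24/4=6, 24 mod 4=0
i=0  r:6+0->6  c:2·0+0->0
row: 0 vs 6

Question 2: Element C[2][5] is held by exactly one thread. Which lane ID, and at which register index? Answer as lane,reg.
r=2⇒gr=2,Rb=0  c=5⇒th=2,odd=1
L=2*4+2=10  i=0*2+1=1

10,1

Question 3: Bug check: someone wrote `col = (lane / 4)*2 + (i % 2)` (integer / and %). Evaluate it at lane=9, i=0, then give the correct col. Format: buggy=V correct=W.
`(lane / 4)*2 + (i % 2)`[9,0]->4
9: gid=2,tid=1
[0] (2+0,1*2+0) = (2,2)
col: 4 vs 2

buggy=4 correct=2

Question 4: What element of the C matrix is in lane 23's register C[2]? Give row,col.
lane 23->23/4=5, 23 mod 4=3
i=2  r:5+8->13  c:2·3+0->6

13,6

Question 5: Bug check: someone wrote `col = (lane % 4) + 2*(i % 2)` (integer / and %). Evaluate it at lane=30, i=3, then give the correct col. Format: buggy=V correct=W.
buggy=4 correct=5

`(lane % 4) + 2*(i % 2)`[30,3]->4
30: gid=7,tid=2
[3] (7+8,2*2+1) = (15,5)
col: 4 vs 5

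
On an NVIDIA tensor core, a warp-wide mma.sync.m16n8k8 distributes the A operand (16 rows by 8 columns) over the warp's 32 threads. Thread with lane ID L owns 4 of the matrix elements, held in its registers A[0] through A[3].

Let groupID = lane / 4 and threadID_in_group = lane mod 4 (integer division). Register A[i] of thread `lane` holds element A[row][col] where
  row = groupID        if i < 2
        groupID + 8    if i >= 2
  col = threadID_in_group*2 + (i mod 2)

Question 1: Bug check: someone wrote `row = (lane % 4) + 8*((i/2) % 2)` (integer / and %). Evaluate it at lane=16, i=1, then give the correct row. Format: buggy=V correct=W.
buggy=0 correct=4

`(lane % 4) + 8*((i/2) % 2)`[16,1]->0
L=16->gid=16>>2=4, tid=16&3=0
[1]->row 4+0=4  col 0·2+1=1
row: 0 vs 4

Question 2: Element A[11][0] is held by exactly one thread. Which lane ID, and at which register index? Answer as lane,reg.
r:11=>grp=3,rB=1  c:0=>tig=0,lo=0
L=3*4+0=12  i=1*2+0=2

12,2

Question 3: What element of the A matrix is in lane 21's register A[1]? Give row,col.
21: gr=5,th=1
[1] (5+0,1*2+1) = (5,3)

5,3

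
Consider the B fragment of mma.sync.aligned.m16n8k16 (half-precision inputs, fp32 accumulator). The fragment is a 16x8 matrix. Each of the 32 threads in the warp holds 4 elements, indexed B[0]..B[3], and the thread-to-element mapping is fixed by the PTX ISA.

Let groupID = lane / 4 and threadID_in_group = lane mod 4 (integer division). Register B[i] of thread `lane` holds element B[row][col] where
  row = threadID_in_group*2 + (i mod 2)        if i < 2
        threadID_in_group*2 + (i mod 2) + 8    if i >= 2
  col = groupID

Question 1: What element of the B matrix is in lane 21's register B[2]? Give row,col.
L=21=>grp=21>>2=5, tig=21&3=1
[2]=>row 1·2+0+8=10  col grp=5

10,5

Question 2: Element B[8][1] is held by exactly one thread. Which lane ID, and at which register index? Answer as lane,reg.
4,2

c=1->g=1  r=8->rb=1,t=0,b0=0
L=1*4+0=4  i=1*2+0=2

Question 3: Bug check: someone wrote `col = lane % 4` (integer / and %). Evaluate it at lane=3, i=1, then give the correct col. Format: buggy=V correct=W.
`lane % 4`[3,1]->3
lane 3->3/4=0, 3 mod 4=3
i=1  r:2·3+1+0->7  c:0
col: 3 vs 0

buggy=3 correct=0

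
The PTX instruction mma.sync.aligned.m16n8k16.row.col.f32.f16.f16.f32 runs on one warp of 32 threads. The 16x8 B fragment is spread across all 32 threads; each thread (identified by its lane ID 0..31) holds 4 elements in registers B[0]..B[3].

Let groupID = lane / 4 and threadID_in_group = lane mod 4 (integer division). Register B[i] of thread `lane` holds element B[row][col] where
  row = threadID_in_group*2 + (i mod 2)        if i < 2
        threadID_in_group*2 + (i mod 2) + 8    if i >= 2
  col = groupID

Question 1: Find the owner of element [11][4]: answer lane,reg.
c=4⇒gr=4  r=11⇒Rb=1,th=1,odd=1
L=4*4+1=17  i=1*2+1=3

17,3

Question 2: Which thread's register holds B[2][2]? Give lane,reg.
9,0

c=2→G=2  r=2→rhi=0,T=1,p=0
L=2*4+1=9  i=0*2+0=0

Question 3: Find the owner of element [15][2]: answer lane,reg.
11,3

c=2->g=2  r=15->rb=1,t=3,b0=1
L=2*4+3=11  i=1*2+1=3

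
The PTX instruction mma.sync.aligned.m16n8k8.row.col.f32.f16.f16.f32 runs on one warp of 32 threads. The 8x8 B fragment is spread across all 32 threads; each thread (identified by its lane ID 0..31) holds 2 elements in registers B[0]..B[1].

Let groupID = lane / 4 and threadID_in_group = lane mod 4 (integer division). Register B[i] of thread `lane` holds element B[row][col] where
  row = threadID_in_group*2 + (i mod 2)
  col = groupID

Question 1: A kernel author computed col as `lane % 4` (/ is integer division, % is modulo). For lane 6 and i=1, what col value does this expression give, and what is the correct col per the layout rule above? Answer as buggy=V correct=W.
`lane % 4`[6,1]→2
lane 6→6/4=1, 6 mod 4=2
i=1  r:2·2+1→5  c:1
col: 2 vs 1

buggy=2 correct=1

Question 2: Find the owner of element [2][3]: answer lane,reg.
c=3->g=3  r=2->t=1,b0=0
L=3*4+1=13  i=0=0

13,0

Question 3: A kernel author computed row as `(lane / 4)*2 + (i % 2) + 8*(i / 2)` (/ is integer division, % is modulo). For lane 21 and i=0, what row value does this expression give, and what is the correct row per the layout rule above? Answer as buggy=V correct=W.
`(lane / 4)*2 + (i % 2) + 8*(i / 2)`[21,0]->10
L=21->g=21>>2=5, t=21&3=1
[0]->row 1·2+0=2  col g=5
row: 10 vs 2

buggy=10 correct=2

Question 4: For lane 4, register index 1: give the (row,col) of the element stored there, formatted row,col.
1,1

lane 4: G=1 (4/4), T=0 (4%4)
i=1: r=0*2+1=1, c=G=1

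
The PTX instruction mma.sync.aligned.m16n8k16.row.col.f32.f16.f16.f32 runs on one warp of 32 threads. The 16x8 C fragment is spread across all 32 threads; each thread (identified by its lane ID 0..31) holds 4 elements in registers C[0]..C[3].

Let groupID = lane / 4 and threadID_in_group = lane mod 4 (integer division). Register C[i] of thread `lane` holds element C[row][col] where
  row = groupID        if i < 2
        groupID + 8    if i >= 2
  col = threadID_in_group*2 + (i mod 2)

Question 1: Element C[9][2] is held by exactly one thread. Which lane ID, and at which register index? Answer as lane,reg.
5,2

r=9→G=1,rhi=1  c=2→T=1,p=0
L=1*4+1=5  i=1*2+0=2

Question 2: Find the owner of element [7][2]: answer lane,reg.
29,0

r=7→G=7,rhi=0  c=2→T=1,p=0
L=7*4+1=29  i=0*2+0=0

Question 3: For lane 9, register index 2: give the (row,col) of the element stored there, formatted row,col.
lane 9⇒9/4=2, 9 mod 4=1
i=2  r:2+8⇒10  c:2·1+0⇒2

10,2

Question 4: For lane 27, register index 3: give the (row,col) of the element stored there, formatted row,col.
14,7

L=27=>grp=27>>2=6, tig=27&3=3
[3]=>row 6+8=14  col 3·2+1=7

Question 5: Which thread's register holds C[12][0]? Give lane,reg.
16,2

r=12⇒gr=4,Rb=1  c=0⇒th=0,odd=0
L=4*4+0=16  i=1*2+0=2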